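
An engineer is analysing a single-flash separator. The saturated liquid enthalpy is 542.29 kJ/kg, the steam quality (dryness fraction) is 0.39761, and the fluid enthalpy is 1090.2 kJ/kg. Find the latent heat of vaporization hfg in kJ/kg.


hfg = (h - hf) / x
hfg = (1090.2 - 542.29) / 0.39761
hfg = 1378.0 kJ/kg


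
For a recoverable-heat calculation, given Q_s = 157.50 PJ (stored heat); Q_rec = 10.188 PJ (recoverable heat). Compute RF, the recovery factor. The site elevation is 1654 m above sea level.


RF = Q_rec / Q_s
RF = 10.188 / 157.50
RF = 0.064686


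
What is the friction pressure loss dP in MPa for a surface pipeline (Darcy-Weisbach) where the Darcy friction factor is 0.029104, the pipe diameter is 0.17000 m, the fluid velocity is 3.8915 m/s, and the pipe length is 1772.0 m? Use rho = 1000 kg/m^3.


dP = f * (L/D) * (rho*vel^2/2) / 1000
dP = 0.029104 * (1772.0/0.17000) * (1000*3.8915^2/2) / 1000
dP = 2297.056 kPa
Convert: 2297.056 kPa * 0.001 = 2.2971 MPa
dP = 2.2971 MPa


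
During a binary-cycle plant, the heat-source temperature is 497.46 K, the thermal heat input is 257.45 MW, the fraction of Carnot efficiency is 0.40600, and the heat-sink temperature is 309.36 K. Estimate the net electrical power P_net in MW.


Step 1: eta = (1 - Tc/Th)*f = (1 - 309.36/497.46)*0.406 = 0.1535171
Step 2: P_net = eta * Q_in = 0.1535171 * 257.45 = 39.523 MW
P_net = 39.523 MW


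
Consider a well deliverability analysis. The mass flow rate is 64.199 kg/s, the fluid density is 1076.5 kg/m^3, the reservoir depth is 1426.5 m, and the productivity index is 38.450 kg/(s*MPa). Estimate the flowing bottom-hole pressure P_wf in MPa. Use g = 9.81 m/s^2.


Step 1: P_i = rho*g*h/1e6 = 1076.5*9.81*1426.5/1e6 = 15.06450 MPa
Step 2: P_wf = P_i - mdot/PI = 15.06450 - 64.199/38.45 = 13.395 MPa
P_wf = 13.395 MPa


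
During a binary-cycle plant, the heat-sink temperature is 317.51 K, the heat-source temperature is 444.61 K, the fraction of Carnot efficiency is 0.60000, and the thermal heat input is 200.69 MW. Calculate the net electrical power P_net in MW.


Step 1: eta = (1 - Tc/Th)*f = (1 - 317.51/444.61)*0.6 = 0.1715211
Step 2: P_net = eta * Q_in = 0.1715211 * 200.69 = 34.423 MW
P_net = 34.423 MW


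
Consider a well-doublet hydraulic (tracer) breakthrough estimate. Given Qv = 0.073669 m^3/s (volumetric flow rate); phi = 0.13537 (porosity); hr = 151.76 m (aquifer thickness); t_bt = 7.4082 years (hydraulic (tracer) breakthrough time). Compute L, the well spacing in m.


L = sqrt(t_bt*365.25*86400*3*Qv / (pi*hr*phi))
L = sqrt(7.4082*365.25*86400*3*0.073669 / (pi*151.76*0.13537))
L = 894.74 m


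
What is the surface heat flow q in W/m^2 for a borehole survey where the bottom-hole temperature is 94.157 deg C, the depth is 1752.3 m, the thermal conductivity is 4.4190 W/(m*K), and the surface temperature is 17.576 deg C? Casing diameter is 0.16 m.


Step 1: grad = (T_d - T_surf)/d * 1000 = (94.157 - 17.576)/1752.3 * 1000 = 43.70313 deg C/km
Step 2: q = k * grad / 1000 = 4.419 * 43.70313 / 1000 = 0.19312 W/m^2
q = 0.19312 W/m^2


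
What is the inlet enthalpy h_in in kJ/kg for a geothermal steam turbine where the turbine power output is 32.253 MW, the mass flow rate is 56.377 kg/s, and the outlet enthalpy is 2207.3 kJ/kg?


h_in = h_out + P * 1000 / mdot
h_in = 2207.3 + 32.253 * 1000 / 56.377
h_in = 2779.4 kJ/kg


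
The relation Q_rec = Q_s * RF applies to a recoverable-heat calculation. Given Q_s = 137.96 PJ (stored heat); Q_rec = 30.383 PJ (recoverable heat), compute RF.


RF = Q_rec / Q_s
RF = 30.383 / 137.96
RF = 0.22023


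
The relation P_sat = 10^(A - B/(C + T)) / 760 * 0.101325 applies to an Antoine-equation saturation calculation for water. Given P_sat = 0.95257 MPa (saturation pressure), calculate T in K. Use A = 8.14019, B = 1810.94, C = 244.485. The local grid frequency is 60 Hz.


T = B / (A - log10(P_sat * 760 / 0.101325)) - C
T = 1810.94 / (8.14019 - log10(0.95257 * 760 / 0.101325)) - 244.485
T = 178.0202 deg C
Convert to K: 178.0202 + 273.15 = 451.17 K
T = 451.17 K


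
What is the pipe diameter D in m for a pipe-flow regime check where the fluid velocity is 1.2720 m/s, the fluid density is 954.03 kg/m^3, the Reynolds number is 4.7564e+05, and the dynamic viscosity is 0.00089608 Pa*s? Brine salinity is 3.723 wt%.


D = Re * mu / (rho * vel)
D = 4.7564e+05 * 0.00089608 / (954.03 * 1.2720)
D = 0.35122 m


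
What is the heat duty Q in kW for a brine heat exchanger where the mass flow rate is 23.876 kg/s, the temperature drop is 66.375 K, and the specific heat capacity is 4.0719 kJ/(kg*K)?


Q = mdot * cp * dT / 1000
Q = 23.876 * 4.0719 * 66.375 / 1000
Q = 6.453023 MW
Convert: 6.453023 MW * 1000.0 = 6453.0 kW
Q = 6453.0 kW


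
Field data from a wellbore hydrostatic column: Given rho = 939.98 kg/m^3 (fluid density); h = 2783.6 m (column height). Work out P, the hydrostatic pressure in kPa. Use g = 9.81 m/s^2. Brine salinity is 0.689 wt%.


P = rho * g * h / 1e6
P = 939.98 * 9.81 * 2783.6 / 1e6
P = 25.66814 MPa
Convert: 25.66814 MPa * 1000.0 = 25668 kPa
P = 25668 kPa


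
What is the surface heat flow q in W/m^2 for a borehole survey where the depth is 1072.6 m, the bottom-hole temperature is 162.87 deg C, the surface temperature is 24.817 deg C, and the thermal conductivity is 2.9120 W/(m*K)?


Step 1: grad = (T_d - T_surf)/d * 1000 = (162.87 - 24.817)/1072.6 * 1000 = 128.7087 deg C/km
Step 2: q = k * grad / 1000 = 2.912 * 128.7087 / 1000 = 0.37480 W/m^2
q = 0.37480 W/m^2


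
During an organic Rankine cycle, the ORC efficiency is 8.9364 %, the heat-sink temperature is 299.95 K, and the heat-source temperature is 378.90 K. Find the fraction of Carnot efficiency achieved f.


f = (eta_orc/100) / (1 - Tc/Th)
f = (8.9364/100) / (1 - 299.95/378.90)
f = 0.42888


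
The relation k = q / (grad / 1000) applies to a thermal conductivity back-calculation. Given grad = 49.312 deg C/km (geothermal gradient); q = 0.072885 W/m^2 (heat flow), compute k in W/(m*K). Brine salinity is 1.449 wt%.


k = q / (grad / 1000)
k = 0.072885 / (49.312 / 1000)
k = 1.4780 W/(m*K)


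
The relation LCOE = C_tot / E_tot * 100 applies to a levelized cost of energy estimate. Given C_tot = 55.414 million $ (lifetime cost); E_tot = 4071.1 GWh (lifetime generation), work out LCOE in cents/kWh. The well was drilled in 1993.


LCOE = C_tot / E_tot * 100
LCOE = 55.414 / 4071.1 * 100
LCOE = 1.3612 cents/kWh


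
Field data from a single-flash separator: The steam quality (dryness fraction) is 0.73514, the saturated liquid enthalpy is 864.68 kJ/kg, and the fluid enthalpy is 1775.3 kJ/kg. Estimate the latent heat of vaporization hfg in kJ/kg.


hfg = (h - hf) / x
hfg = (1775.3 - 864.68) / 0.73514
hfg = 1238.7 kJ/kg


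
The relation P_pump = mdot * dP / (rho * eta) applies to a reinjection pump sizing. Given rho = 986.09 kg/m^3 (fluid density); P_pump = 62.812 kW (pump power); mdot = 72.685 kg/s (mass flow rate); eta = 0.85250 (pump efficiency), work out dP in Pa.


dP = P_pump * rho * eta / mdot
dP = 62.812 * 986.09 * 0.85250 / 72.685
dP = 726.4551 kPa
Convert: 726.4551 kPa * 1000.0 = 7.2646e+05 Pa
dP = 7.2646e+05 Pa


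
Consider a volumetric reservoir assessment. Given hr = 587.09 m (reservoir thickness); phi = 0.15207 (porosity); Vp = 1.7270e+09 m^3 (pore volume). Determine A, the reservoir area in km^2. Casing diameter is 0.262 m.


A = Vp / (1e6 * hr * phi)
A = 1.7270e+09 / (1e6 * 587.09 * 0.15207)
A = 19.344 km^2


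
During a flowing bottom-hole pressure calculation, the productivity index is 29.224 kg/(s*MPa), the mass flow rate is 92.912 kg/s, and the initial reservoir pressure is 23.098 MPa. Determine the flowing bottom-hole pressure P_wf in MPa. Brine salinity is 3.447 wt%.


P_wf = P_i - mdot / PI
P_wf = 23.098 - 92.912 / 29.224
P_wf = 19.919 MPa


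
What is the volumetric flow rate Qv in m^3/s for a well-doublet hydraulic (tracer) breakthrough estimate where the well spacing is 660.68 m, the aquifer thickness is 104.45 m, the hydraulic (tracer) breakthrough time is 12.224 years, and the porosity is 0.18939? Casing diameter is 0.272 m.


Qv = pi*hr*phi*L^2 / (3*t_bt*365.25*86400)
Qv = pi*104.45*0.18939*660.68^2 / (3*12.224*365.25*86400)
Qv = 0.023440 m^3/s


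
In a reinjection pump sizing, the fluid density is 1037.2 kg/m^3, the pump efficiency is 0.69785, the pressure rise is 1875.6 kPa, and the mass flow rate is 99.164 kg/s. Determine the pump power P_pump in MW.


P_pump = mdot * dP / (rho * eta)
P_pump = 99.164 * 1875.6 / (1037.2 * 0.69785)
P_pump = 256.9625 kW
Convert: 256.9625 kW * 0.001 = 0.25696 MW
P_pump = 0.25696 MW


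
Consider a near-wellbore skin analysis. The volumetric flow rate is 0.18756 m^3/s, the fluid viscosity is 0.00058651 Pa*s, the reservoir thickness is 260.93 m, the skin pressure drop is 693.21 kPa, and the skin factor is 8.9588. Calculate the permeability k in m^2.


k = S*q*mu / (2*pi*dP_s*1000*hr)
k = 8.9588*0.18756*0.00058651 / (2*pi*693.21*1000*260.93)
k = 8.6716e-13 m^2


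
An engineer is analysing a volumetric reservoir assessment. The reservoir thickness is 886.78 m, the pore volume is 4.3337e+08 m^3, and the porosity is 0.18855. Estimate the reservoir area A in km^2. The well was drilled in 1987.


A = Vp / (1e6 * hr * phi)
A = 4.3337e+08 / (1e6 * 886.78 * 0.18855)
A = 2.5919 km^2


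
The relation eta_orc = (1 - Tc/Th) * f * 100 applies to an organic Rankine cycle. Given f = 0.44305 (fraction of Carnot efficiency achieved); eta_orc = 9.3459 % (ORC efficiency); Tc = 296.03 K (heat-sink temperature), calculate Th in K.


Th = Tc / (1 - (eta_orc/100)/f)
Th = 296.03 / (1 - (9.3459/100)/0.44305)
Th = 375.17 K


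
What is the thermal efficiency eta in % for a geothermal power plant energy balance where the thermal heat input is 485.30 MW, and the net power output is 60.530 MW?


eta = W_net / Q_in * 100
eta = 60.530 / 485.30 * 100
eta = 12.473 %


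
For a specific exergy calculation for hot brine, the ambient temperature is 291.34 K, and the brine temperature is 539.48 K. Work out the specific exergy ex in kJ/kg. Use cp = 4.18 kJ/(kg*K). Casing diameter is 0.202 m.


ex = cp * ((T_b - T_0) - T_0 * ln(T_b/T_0))
ex = 4.18 * ((539.48 - 291.34) - 291.34 * ln(539.48/291.34))
ex = 286.92 kJ/kg


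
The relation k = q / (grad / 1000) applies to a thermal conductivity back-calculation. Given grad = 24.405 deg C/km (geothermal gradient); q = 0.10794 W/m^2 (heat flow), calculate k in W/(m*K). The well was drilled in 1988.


k = q / (grad / 1000)
k = 0.10794 / (24.405 / 1000)
k = 4.4229 W/(m*K)


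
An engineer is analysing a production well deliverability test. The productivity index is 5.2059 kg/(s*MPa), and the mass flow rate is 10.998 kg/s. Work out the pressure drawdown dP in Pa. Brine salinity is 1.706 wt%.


dP = mdot * 1000 / PI
dP = 10.998 * 1000 / 5.2059
dP = 2112.603 kPa
Convert: 2112.603 kPa * 1000.0 = 2.1126e+06 Pa
dP = 2.1126e+06 Pa


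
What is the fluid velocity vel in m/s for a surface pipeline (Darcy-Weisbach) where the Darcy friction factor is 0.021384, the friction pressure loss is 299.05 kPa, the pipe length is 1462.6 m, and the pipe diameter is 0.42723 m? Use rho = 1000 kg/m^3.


vel = sqrt(dP*1000*2*D / (f*L*rho))
vel = sqrt(299.05*1000*2*0.42723 / (0.021384*1462.6*1000))
vel = 2.8583 m/s


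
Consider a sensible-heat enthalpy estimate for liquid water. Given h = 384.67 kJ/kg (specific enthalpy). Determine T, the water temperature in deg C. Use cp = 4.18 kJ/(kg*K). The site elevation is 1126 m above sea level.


T = h / cp
T = 384.67 / 4.18
T = 92.026 deg C


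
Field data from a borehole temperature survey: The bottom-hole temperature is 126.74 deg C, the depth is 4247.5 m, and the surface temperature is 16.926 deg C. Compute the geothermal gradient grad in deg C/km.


grad = (T_d - T_surf) / d * 1000
grad = (126.74 - 16.926) / 4247.5 * 1000
grad = 25.854 deg C/km


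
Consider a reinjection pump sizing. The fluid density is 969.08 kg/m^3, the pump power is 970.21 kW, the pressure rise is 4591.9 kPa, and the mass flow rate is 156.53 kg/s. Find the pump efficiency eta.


eta = mdot * dP / (rho * P_pump)
eta = 156.53 * 4591.9 / (969.08 * 970.21)
eta = 0.76448


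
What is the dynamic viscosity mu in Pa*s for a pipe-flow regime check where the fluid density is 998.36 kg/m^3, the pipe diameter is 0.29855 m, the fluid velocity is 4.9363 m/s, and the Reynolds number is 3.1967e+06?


mu = rho * vel * D / Re
mu = 998.36 * 4.9363 * 0.29855 / 3.1967e+06
mu = 0.00046026 Pa*s


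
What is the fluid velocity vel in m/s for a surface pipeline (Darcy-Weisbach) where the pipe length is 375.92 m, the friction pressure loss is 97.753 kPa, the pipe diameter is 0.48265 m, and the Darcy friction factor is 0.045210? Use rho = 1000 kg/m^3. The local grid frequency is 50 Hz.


vel = sqrt(dP*1000*2*D / (f*L*rho))
vel = sqrt(97.753*1000*2*0.48265 / (0.045210*375.92*1000))
vel = 2.3563 m/s


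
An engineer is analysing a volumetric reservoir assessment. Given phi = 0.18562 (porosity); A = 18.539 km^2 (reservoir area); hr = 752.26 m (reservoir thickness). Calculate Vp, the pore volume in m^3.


Vp = A * 1e6 * hr * phi
Vp = 18.539 * 1e6 * 752.26 * 0.18562
Vp = 2.5887e+09 m^3


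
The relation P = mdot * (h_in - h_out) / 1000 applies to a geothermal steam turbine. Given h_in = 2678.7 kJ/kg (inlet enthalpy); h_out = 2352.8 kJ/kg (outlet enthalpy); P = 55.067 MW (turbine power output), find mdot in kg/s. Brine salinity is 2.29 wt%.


mdot = P * 1000 / (h_in - h_out)
mdot = 55.067 * 1000 / (2678.7 - 2352.8)
mdot = 168.97 kg/s


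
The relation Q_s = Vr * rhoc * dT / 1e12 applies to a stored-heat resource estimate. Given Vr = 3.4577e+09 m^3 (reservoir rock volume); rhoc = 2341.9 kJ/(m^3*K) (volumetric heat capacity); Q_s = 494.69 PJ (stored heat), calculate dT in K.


dT = Q_s * 1e12 / (Vr * rhoc)
dT = 494.69 * 1e12 / (3.4577e+09 * 2341.9)
dT = 61.091 K


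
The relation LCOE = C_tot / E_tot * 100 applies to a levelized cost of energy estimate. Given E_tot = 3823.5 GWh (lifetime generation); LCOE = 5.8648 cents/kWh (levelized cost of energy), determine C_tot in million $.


C_tot = LCOE / 100 * E_tot
C_tot = 5.8648 / 100 * 3823.5
C_tot = 224.24 million $


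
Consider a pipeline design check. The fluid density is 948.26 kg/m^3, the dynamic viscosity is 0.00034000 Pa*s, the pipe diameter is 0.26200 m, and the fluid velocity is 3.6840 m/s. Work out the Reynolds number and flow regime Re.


Step 1: Re = rho*vel*D/mu = 948.26*3.684*0.262/0.00034 = 2.6920e+06
Step 2: Re = 2.6920e+06 > 4000, so flow is turbulent.
Re = 2.6920e+06 (turbulent)


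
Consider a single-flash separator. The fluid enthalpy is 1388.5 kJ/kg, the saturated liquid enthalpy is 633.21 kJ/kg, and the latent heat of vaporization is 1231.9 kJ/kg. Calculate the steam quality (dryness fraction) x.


x = (h - hf) / hfg
x = (1388.5 - 633.21) / 1231.9
x = 0.61311


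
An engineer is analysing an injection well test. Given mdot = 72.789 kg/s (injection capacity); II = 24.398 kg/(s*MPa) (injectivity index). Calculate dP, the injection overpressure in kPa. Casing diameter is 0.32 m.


dP = mdot * 1000 / II
dP = 72.789 * 1000 / 24.398
dP = 2983.4 kPa


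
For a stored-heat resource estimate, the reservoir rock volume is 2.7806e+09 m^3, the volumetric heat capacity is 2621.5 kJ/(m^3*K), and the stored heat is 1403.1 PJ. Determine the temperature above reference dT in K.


dT = Q_s * 1e12 / (Vr * rhoc)
dT = 1403.1 * 1e12 / (2.7806e+09 * 2621.5)
dT = 192.49 K


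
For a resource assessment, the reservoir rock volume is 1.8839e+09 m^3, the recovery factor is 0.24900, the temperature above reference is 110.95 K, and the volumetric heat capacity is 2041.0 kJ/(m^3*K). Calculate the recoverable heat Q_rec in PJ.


Step 1: Q_s = Vr*rhoc*dT/1e12 = 1.8839e+09*2041.0*110.95/1e12 = 426.6072 PJ
Step 2: Q_rec = Q_s * RF = 426.6072 * 0.249 = 106.23 PJ
Q_rec = 106.23 PJ


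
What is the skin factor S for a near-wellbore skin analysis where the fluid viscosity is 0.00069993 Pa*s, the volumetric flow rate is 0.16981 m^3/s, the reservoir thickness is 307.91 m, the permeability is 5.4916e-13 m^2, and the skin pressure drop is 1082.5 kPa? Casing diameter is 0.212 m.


S = dP_s * 1000 * 2*pi*k*hr / (q*mu)
S = 1082.5 * 1000 * 2*pi*5.4916e-13*307.91 / (0.16981*0.00069993)
S = 9.6764


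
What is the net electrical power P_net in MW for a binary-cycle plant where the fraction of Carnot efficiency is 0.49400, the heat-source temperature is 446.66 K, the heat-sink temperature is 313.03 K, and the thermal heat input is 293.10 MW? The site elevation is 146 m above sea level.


Step 1: eta = (1 - Tc/Th)*f = (1 - 313.03/446.66)*0.494 = 0.1477930
Step 2: P_net = eta * Q_in = 0.1477930 * 293.1 = 43.318 MW
P_net = 43.318 MW


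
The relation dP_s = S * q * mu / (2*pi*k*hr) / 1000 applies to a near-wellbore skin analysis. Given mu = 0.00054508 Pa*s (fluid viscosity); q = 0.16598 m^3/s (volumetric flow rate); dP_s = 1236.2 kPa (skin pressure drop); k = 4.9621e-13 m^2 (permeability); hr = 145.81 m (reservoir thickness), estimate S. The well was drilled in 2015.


S = dP_s * 1000 * 2*pi*k*hr / (q*mu)
S = 1236.2 * 1000 * 2*pi*4.9621e-13*145.81 / (0.16598*0.00054508)
S = 6.2116


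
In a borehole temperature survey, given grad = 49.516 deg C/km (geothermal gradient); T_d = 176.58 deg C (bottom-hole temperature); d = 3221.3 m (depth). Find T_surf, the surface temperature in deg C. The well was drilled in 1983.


T_surf = T_d - grad * d / 1000
T_surf = 176.58 - 49.516 * 3221.3 / 1000
T_surf = 17.074 deg C


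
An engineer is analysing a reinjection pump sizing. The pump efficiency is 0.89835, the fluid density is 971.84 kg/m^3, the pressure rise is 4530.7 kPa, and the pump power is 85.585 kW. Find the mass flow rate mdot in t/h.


mdot = P_pump * rho * eta / dP
mdot = 85.585 * 971.84 * 0.89835 / 4530.7
mdot = 16.49198 kg/s
Convert: 16.49198 kg/s * 3.6 = 59.371 t/h
mdot = 59.371 t/h


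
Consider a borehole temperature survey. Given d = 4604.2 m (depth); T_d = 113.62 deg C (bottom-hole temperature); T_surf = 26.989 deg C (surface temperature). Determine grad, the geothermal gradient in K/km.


grad = (T_d - T_surf) / d * 1000
grad = (113.62 - 26.989) / 4604.2 * 1000
grad = 18.81565 deg C/km
Convert: 18.81565 deg C/km * 1.0 = 18.816 K/km
grad = 18.816 K/km


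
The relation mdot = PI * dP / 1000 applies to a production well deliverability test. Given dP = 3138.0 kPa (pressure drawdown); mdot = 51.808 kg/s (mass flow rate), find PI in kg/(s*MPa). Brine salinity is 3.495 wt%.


PI = mdot * 1000 / dP
PI = 51.808 * 1000 / 3138.0
PI = 16.510 kg/(s*MPa)


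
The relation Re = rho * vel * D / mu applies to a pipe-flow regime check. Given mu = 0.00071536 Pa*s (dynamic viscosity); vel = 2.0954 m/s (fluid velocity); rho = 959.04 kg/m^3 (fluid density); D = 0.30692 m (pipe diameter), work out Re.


Re = rho * vel * D / mu
Re = 959.04 * 2.0954 * 0.30692 / 0.00071536
Re = 8.6219e+05


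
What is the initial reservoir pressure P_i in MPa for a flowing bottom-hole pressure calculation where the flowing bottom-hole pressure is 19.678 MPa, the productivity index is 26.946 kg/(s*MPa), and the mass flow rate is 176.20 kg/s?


P_i = P_wf + mdot / PI
P_i = 19.678 + 176.20 / 26.946
P_i = 26.217 MPa


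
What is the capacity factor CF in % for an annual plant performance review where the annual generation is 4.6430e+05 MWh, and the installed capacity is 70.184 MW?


CF = E_a / (cap * 8760) * 100
CF = 4.6430e+05 / (70.184 * 8760) * 100
CF = 75.519 %


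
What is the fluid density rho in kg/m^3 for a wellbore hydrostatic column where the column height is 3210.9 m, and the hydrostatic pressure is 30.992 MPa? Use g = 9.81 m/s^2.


rho = P * 1e6 / (g * h)
rho = 30.992 * 1e6 / (9.81 * 3210.9)
rho = 983.91 kg/m^3


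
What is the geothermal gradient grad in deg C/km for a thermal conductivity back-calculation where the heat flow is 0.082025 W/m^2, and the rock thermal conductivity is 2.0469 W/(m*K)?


grad = q / k * 1000
grad = 0.082025 / 2.0469 * 1000
grad = 40.073 deg C/km


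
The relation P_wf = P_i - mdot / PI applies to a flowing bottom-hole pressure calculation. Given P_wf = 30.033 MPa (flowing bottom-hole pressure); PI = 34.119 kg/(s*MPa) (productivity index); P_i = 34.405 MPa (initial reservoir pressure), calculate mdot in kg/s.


mdot = (P_i - P_wf) * PI
mdot = (34.405 - 30.033) * 34.119
mdot = 149.17 kg/s


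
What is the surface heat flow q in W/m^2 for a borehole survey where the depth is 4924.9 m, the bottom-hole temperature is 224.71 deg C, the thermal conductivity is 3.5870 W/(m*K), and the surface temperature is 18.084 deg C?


Step 1: grad = (T_d - T_surf)/d * 1000 = (224.71 - 18.084)/4924.9 * 1000 = 41.95537 deg C/km
Step 2: q = k * grad / 1000 = 3.587 * 41.95537 / 1000 = 0.15049 W/m^2
q = 0.15049 W/m^2


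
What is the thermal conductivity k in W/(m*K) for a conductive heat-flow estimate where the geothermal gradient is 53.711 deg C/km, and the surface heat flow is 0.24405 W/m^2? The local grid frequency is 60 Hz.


k = q * 1000 / grad
k = 0.24405 * 1000 / 53.711
k = 4.5438 W/(m*K)


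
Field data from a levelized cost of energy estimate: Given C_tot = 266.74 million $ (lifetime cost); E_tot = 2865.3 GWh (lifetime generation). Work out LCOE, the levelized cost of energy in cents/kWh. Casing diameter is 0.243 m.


LCOE = C_tot / E_tot * 100
LCOE = 266.74 / 2865.3 * 100
LCOE = 9.3093 cents/kWh


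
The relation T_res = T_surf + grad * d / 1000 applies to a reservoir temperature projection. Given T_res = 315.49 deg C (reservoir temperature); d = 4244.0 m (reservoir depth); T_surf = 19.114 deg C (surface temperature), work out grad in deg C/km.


grad = (T_res - T_surf) / d * 1000
grad = (315.49 - 19.114) / 4244.0 * 1000
grad = 69.834 deg C/km


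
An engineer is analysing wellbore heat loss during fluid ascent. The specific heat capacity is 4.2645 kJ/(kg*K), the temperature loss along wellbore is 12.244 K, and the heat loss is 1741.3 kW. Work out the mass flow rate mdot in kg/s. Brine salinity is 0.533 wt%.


mdot = Q_loss / (cp * dT)
mdot = 1741.3 / (4.2645 * 12.244)
mdot = 33.349 kg/s


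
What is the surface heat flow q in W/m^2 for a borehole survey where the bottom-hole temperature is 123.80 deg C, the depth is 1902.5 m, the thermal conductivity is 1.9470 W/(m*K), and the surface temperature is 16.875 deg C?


Step 1: grad = (T_d - T_surf)/d * 1000 = (123.8 - 16.875)/1902.5 * 1000 = 56.20237 deg C/km
Step 2: q = k * grad / 1000 = 1.947 * 56.20237 / 1000 = 0.10943 W/m^2
q = 0.10943 W/m^2


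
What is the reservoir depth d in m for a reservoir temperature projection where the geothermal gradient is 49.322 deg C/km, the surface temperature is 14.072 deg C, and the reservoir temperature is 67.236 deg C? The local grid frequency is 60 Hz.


d = (T_res - T_surf) / grad * 1000
d = (67.236 - 14.072) / 49.322 * 1000
d = 1077.9 m


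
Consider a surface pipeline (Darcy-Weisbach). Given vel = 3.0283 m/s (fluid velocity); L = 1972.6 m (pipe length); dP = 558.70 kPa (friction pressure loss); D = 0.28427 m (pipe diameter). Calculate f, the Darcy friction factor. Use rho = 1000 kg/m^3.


f = dP*1000 / ((L/D)*(rho*vel^2/2))
f = 558.70*1000 / ((1972.6/0.28427)*(1000*3.0283^2/2))
f = 0.017559


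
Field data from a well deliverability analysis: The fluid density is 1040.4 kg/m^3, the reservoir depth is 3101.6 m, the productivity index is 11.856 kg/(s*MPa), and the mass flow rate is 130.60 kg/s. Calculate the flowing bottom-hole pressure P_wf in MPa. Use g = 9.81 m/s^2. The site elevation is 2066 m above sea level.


Step 1: P_i = rho*g*h/1e6 = 1040.4*9.81*3101.6/1e6 = 31.65593 MPa
Step 2: P_wf = P_i - mdot/PI = 31.65593 - 130.6/11.856 = 20.640 MPa
P_wf = 20.640 MPa


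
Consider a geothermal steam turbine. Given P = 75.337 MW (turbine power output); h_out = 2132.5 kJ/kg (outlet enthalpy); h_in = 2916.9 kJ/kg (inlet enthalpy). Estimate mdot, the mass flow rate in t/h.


mdot = P * 1000 / (h_in - h_out)
mdot = 75.337 * 1000 / (2916.9 - 2132.5)
mdot = 96.04411 kg/s
Convert: 96.04411 kg/s * 3.6 = 345.76 t/h
mdot = 345.76 t/h


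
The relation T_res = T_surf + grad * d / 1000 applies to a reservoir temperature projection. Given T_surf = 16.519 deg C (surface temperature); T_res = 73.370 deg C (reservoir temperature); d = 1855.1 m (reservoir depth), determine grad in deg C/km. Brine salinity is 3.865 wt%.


grad = (T_res - T_surf) / d * 1000
grad = (73.370 - 16.519) / 1855.1 * 1000
grad = 30.646 deg C/km


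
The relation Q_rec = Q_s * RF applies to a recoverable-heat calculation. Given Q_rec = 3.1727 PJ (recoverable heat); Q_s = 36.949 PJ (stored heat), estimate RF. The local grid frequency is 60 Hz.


RF = Q_rec / Q_s
RF = 3.1727 / 36.949
RF = 0.085867


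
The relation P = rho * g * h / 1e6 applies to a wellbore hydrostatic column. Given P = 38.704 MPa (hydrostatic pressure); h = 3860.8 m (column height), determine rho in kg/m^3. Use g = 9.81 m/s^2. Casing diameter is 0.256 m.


rho = P * 1e6 / (g * h)
rho = 38.704 * 1e6 / (9.81 * 3860.8)
rho = 1021.9 kg/m^3


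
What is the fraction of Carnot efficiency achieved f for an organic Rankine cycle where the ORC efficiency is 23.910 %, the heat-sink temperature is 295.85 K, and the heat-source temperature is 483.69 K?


f = (eta_orc/100) / (1 - Tc/Th)
f = (23.910/100) / (1 - 295.85/483.69)
f = 0.61569


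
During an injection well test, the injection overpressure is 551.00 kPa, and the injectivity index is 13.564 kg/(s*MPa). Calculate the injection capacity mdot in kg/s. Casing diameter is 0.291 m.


mdot = II * dP / 1000
mdot = 13.564 * 551.00 / 1000
mdot = 7.4738 kg/s


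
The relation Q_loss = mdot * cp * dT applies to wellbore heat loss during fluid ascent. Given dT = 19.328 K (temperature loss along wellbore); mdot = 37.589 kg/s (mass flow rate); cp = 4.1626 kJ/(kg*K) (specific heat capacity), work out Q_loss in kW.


Q_loss = mdot * cp * dT
Q_loss = 37.589 * 4.1626 * 19.328
Q_loss = 3024.2 kW


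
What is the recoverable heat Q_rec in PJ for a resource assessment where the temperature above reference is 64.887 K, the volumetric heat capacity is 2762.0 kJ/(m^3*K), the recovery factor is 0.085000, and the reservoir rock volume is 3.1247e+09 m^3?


Step 1: Q_s = Vr*rhoc*dT/1e12 = 3.1247e+09*2762.0*64.887/1e12 = 560.0022 PJ
Step 2: Q_rec = Q_s * RF = 560.0022 * 0.085 = 47.600 PJ
Q_rec = 47.600 PJ


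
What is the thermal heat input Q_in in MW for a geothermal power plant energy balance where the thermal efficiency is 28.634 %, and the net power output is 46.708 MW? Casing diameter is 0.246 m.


Q_in = W_net / (eta / 100)
Q_in = 46.708 / (28.634 / 100)
Q_in = 163.12 MW


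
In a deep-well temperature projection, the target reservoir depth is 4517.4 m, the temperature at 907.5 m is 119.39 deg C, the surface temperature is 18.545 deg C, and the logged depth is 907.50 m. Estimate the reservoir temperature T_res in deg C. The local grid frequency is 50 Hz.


Step 1: grad = (T_d1 - T_surf)/d1 * 1000 = (119.39 - 18.545)/907.5 * 1000 = 111.1240 deg C/km
Step 2: T_res = T_surf + grad*d2/1000 = 18.545 + 111.1240*4517.4/1000 = 520.54 deg C
T_res = 520.54 deg C


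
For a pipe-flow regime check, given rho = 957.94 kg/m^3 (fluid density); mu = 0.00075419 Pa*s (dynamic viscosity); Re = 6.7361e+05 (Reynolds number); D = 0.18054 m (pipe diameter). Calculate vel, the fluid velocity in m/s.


vel = Re * mu / (rho * D)
vel = 6.7361e+05 * 0.00075419 / (957.94 * 0.18054)
vel = 2.9375 m/s


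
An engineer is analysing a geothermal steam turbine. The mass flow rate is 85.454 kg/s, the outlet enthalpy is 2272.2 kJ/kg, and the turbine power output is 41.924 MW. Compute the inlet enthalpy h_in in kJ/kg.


h_in = h_out + P * 1000 / mdot
h_in = 2272.2 + 41.924 * 1000 / 85.454
h_in = 2762.8 kJ/kg


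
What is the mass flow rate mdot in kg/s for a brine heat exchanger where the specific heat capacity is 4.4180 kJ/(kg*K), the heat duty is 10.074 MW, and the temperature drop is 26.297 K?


mdot = Q * 1000 / (cp * dT)
mdot = 10.074 * 1000 / (4.4180 * 26.297)
mdot = 86.710 kg/s


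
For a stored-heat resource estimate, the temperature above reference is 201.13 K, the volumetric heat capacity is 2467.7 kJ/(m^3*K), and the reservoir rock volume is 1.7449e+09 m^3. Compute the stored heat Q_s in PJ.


Q_s = Vr * rhoc * dT / 1e12
Q_s = 1.7449e+09 * 2467.7 * 201.13 / 1e12
Q_s = 866.04 PJ


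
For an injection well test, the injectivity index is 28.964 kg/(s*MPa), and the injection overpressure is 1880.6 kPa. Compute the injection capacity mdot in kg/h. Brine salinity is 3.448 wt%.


mdot = II * dP / 1000
mdot = 28.964 * 1880.6 / 1000
mdot = 54.46970 kg/s
Convert: 54.46970 kg/s * 3600.0 = 1.9609e+05 kg/h
mdot = 1.9609e+05 kg/h


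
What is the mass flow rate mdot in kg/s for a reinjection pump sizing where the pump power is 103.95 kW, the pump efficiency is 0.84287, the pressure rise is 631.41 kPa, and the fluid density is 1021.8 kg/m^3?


mdot = P_pump * rho * eta / dP
mdot = 103.95 * 1021.8 * 0.84287 / 631.41
mdot = 141.79 kg/s


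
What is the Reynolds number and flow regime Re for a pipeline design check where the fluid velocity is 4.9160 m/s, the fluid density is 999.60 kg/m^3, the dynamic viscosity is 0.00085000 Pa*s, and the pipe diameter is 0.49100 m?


Step 1: Re = rho*vel*D/mu = 999.6*4.916*0.491/0.00085 = 2.8386e+06
Step 2: Re = 2.8386e+06 > 4000, so flow is turbulent.
Re = 2.8386e+06 (turbulent)


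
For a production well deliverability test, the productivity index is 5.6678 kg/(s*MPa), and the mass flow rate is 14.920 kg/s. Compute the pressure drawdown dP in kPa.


dP = mdot * 1000 / PI
dP = 14.920 * 1000 / 5.6678
dP = 2632.4 kPa


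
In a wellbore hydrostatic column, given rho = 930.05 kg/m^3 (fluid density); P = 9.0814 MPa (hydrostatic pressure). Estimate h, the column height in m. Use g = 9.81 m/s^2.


h = P * 1e6 / (g * rho)
h = 9.0814 * 1e6 / (9.81 * 930.05)
h = 995.35 m


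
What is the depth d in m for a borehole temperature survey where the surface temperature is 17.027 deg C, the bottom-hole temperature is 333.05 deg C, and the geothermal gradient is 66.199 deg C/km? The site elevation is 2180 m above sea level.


d = (T_d - T_surf) / grad * 1000
d = (333.05 - 17.027) / 66.199 * 1000
d = 4773.8 m


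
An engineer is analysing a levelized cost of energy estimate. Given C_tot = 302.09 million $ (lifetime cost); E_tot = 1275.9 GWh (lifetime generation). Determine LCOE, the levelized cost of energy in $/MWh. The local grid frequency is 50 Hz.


LCOE = C_tot / E_tot * 100
LCOE = 302.09 / 1275.9 * 100
LCOE = 23.67662 cents/kWh
Convert: 23.67662 cents/kWh * 10.0 = 236.77 $/MWh
LCOE = 236.77 $/MWh


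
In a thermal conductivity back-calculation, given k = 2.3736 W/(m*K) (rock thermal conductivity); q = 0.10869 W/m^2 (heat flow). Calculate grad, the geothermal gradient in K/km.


grad = q / k * 1000
grad = 0.10869 / 2.3736 * 1000
grad = 45.79120 deg C/km
Convert: 45.79120 deg C/km * 1.0 = 45.791 K/km
grad = 45.791 K/km


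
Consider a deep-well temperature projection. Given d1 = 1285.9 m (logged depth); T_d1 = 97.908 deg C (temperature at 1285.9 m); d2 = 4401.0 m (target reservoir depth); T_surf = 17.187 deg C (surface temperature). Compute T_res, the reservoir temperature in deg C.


Step 1: grad = (T_d1 - T_surf)/d1 * 1000 = (97.908 - 17.187)/1285.9 * 1000 = 62.77393 deg C/km
Step 2: T_res = T_surf + grad*d2/1000 = 17.187 + 62.77393*4401.0/1000 = 293.46 deg C
T_res = 293.46 deg C


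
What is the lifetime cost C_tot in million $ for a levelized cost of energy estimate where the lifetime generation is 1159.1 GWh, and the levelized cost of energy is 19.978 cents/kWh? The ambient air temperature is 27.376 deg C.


C_tot = LCOE / 100 * E_tot
C_tot = 19.978 / 100 * 1159.1
C_tot = 231.56 million $


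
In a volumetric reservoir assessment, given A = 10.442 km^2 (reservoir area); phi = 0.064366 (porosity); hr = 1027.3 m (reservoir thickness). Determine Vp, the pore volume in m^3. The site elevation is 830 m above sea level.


Vp = A * 1e6 * hr * phi
Vp = 10.442 * 1e6 * 1027.3 * 0.064366
Vp = 6.9046e+08 m^3


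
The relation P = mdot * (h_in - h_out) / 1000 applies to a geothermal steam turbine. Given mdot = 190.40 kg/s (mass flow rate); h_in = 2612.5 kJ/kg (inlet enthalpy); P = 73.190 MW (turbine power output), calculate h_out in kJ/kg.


h_out = h_in - P * 1000 / mdot
h_out = 2612.5 - 73.190 * 1000 / 190.40
h_out = 2228.1 kJ/kg


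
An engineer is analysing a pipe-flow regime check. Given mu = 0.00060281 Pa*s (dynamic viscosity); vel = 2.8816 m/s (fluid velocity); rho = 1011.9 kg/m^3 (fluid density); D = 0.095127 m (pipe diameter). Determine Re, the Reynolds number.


Re = rho * vel * D / mu
Re = 1011.9 * 2.8816 * 0.095127 / 0.00060281
Re = 4.6014e+05


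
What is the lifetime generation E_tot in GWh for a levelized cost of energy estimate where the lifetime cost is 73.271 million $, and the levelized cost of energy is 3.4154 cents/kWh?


E_tot = C_tot / LCOE * 100
E_tot = 73.271 / 3.4154 * 100
E_tot = 2145.3 GWh


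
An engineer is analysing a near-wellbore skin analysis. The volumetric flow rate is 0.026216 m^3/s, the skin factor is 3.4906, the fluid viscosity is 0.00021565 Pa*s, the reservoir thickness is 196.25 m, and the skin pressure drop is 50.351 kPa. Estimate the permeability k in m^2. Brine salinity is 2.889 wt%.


k = S*q*mu / (2*pi*dP_s*1000*hr)
k = 3.4906*0.026216*0.00021565 / (2*pi*50.351*1000*196.25)
k = 3.1785e-13 m^2


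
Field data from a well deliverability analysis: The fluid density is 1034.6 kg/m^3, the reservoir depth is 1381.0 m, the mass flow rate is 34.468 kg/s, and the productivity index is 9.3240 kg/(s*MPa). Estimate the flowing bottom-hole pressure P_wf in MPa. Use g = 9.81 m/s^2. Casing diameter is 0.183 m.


Step 1: P_i = rho*g*h/1e6 = 1034.6*9.81*1381.0/1e6 = 14.01636 MPa
Step 2: P_wf = P_i - mdot/PI = 14.01636 - 34.468/9.324 = 10.320 MPa
P_wf = 10.320 MPa


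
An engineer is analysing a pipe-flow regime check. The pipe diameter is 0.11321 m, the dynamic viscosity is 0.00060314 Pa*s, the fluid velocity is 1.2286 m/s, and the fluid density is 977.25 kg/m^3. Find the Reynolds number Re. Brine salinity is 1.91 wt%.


Re = rho * vel * D / mu
Re = 977.25 * 1.2286 * 0.11321 / 0.00060314
Re = 2.2536e+05


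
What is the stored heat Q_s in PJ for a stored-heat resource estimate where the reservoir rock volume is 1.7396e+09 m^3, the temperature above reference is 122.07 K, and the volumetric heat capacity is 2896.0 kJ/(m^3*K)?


Q_s = Vr * rhoc * dT / 1e12
Q_s = 1.7396e+09 * 2896.0 * 122.07 / 1e12
Q_s = 614.97 PJ


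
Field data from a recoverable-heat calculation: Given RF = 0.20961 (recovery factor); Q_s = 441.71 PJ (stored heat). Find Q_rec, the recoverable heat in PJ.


Q_rec = Q_s * RF
Q_rec = 441.71 * 0.20961
Q_rec = 92.587 PJ


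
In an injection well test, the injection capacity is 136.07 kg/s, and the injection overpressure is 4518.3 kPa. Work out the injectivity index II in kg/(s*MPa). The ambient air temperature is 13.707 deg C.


II = mdot * 1000 / dP
II = 136.07 * 1000 / 4518.3
II = 30.115 kg/(s*MPa)


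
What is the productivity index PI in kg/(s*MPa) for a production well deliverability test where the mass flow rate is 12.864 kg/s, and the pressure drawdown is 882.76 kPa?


PI = mdot * 1000 / dP
PI = 12.864 * 1000 / 882.76
PI = 14.572 kg/(s*MPa)


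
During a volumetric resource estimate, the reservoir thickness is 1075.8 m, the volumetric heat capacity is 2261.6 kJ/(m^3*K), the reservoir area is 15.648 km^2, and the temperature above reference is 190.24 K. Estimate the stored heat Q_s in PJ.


Step 1: Vr = A*1e6*hr = 15.648*1e6*1075.8 = 1.683412e+10 m^3
Step 2: Q_s = Vr*rhoc*dT/1e12 = 1.683412e+10*2261.6*190.24/1e12 = 7242.8 PJ
Q_s = 7242.8 PJ


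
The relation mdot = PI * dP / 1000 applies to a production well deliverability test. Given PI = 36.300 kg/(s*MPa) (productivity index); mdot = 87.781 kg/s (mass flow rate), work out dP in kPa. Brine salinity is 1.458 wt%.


dP = mdot * 1000 / PI
dP = 87.781 * 1000 / 36.300
dP = 2418.2 kPa


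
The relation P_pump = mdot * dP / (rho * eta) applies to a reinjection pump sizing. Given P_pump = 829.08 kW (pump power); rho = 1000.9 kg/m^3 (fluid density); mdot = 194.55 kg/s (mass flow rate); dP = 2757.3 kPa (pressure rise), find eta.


eta = mdot * dP / (rho * P_pump)
eta = 194.55 * 2757.3 / (1000.9 * 829.08)
eta = 0.64644


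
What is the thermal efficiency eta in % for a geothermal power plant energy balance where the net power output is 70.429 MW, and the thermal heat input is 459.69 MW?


eta = W_net / Q_in * 100
eta = 70.429 / 459.69 * 100
eta = 15.321 %


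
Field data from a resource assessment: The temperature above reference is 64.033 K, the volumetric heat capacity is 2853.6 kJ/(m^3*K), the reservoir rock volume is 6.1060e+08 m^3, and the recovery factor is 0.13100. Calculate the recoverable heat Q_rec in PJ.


Step 1: Q_s = Vr*rhoc*dT/1e12 = 6.1060e+08*2853.6*64.033/1e12 = 111.5716 PJ
Step 2: Q_rec = Q_s * RF = 111.5716 * 0.131 = 14.616 PJ
Q_rec = 14.616 PJ


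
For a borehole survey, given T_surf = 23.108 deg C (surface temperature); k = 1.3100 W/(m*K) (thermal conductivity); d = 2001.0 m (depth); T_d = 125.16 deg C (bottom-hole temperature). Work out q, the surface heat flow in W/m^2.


Step 1: grad = (T_d - T_surf)/d * 1000 = (125.16 - 23.108)/2001.0 * 1000 = 51.00050 deg C/km
Step 2: q = k * grad / 1000 = 1.31 * 51.00050 / 1000 = 0.066811 W/m^2
q = 0.066811 W/m^2


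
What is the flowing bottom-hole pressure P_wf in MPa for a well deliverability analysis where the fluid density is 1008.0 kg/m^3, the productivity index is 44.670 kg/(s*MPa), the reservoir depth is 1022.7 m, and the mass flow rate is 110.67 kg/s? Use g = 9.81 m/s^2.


Step 1: P_i = rho*g*h/1e6 = 1008.0*9.81*1022.7/1e6 = 10.11295 MPa
Step 2: P_wf = P_i - mdot/PI = 10.11295 - 110.67/44.67 = 7.6354 MPa
P_wf = 7.6354 MPa


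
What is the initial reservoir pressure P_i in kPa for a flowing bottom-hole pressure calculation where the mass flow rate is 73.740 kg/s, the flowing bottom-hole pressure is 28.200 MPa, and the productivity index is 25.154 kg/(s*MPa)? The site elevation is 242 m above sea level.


P_i = P_wf + mdot / PI
P_i = 28.200 + 73.740 / 25.154
P_i = 31.13154 MPa
Convert: 31.13154 MPa * 1000.0 = 31132 kPa
P_i = 31132 kPa


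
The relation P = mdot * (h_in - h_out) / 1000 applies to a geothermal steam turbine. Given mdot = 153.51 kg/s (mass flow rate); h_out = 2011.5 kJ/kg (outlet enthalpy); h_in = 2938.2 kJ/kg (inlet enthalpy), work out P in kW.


P = mdot * (h_in - h_out) / 1000
P = 153.51 * (2938.2 - 2011.5) / 1000
P = 142.2577 MW
Convert: 142.2577 MW * 1000.0 = 1.4226e+05 kW
P = 1.4226e+05 kW


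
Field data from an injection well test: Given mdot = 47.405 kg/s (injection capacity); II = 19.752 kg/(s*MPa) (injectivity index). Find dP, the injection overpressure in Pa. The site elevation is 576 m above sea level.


dP = mdot * 1000 / II
dP = 47.405 * 1000 / 19.752
dP = 2400.010 kPa
Convert: 2400.010 kPa * 1000.0 = 2.4000e+06 Pa
dP = 2.4000e+06 Pa


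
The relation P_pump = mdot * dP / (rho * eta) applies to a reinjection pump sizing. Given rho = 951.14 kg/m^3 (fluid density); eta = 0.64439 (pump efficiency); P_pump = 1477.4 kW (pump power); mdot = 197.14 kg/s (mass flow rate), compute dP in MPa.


dP = P_pump * rho * eta / mdot
dP = 1477.4 * 951.14 * 0.64439 / 197.14
dP = 4593.213 kPa
Convert: 4593.213 kPa * 0.001 = 4.5932 MPa
dP = 4.5932 MPa


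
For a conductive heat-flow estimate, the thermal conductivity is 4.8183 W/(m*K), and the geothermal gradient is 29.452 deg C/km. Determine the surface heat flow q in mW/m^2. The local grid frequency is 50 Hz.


q = k * grad / 1000
q = 4.8183 * 29.452 / 1000
q = 0.1419086 W/m^2
Convert: 0.1419086 W/m^2 * 1000.0 = 141.91 mW/m^2
q = 141.91 mW/m^2
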